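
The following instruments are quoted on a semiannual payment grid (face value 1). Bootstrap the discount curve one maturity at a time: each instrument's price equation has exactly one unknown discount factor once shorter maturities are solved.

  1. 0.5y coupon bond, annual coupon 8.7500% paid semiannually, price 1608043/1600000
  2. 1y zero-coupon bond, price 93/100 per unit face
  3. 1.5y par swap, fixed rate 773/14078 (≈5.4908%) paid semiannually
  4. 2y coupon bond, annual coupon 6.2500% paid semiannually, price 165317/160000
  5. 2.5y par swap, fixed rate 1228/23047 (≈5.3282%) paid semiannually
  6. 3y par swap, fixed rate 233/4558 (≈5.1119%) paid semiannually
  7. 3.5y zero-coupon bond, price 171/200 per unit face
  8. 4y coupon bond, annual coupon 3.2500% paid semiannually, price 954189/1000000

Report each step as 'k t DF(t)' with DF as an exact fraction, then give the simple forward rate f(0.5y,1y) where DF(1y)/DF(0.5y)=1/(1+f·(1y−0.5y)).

step 1 [0.5y] bond c/2=7/160: DF=(1608043/1600000 − 7/160·(0))/(1+7/160) = 9629/10000 ≈ 0.962900
step 2 [1y] zero: DF = P = 93/100 ≈ 0.930000
step 3 [1.5y] swap r/2=773/28156: DF=(1 − 773/28156·(0.962900+0.930000))/(1+773/28156) = 9227/10000 ≈ 0.922700
step 4 [2y] bond c/2=1/32: DF=(165317/160000 − 1/32·(0.962900+0.930000+0.922700))/(1+1/32) = 4583/5000 ≈ 0.916600
step 5 [2.5y] swap r/2=614/23047: DF=(1 − 614/23047·(0.962900+0.930000+0.922700+0.916600))/(1+614/23047) = 2193/2500 ≈ 0.877200
step 6 [3y] swap r/2=233/9116: DF=(1 − 233/9116·(0.962900+0.930000+0.922700+0.916600+0.877200))/(1+233/9116) = 4301/5000 ≈ 0.860200
step 7 [3.5y] zero: DF = P = 171/200 ≈ 0.855000
step 8 [4y] bond c/2=13/800: DF=(954189/1000000 − 13/800·(0.962900+0.930000+0.922700+0.916600+0.877200+0.860200+0.855000))/(1+13/800) = 4189/5000 ≈ 0.837800

1 1/2 9629/10000
2 1 93/100
3 3/2 9227/10000
4 2 4583/5000
5 5/2 2193/2500
6 3 4301/5000
7 7/2 171/200
8 4 4189/5000
f(0.5y,1y) = ((9629/10000)/(93/100) − 1)/(1/2) = 329/4650 ≈ 7.0753%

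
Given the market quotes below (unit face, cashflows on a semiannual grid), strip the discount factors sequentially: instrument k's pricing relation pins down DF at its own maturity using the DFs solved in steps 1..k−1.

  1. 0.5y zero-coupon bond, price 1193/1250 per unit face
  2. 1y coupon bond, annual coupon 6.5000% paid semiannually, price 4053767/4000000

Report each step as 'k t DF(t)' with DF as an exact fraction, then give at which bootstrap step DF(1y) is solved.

step 1 [0.5y] zero: DF = P = 1193/1250 ≈ 0.954400
step 2 [1y] bond c/2=13/400: DF=(4053767/4000000 − 13/400·(0.954400))/(1+13/400) = 1903/2000 ≈ 0.951500

1 1/2 1193/1250
2 1 1903/2000
DF(1y) is solved at step 2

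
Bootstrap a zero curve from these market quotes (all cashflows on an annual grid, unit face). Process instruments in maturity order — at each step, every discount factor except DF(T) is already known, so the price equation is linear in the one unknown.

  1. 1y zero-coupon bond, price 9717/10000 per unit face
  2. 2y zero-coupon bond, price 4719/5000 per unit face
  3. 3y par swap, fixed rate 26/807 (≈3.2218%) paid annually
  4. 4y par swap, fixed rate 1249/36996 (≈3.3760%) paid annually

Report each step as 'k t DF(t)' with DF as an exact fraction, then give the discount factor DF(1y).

step 1 [1y] zero: DF = P = 9717/10000 ≈ 0.971700
step 2 [2y] zero: DF = P = 4719/5000 ≈ 0.943800
step 3 [3y] swap r/1=26/807: DF=(1 − 26/807·(0.971700+0.943800))/(1+26/807) = 909/1000 ≈ 0.909000
step 4 [4y] swap r/1=1249/36996: DF=(1 − 1249/36996·(0.971700+0.943800+0.909000))/(1+1249/36996) = 8751/10000 ≈ 0.875100

1 1 9717/10000
2 2 4719/5000
3 3 909/1000
4 4 8751/10000
DF(1y) = 9717/10000 ≈ 0.971700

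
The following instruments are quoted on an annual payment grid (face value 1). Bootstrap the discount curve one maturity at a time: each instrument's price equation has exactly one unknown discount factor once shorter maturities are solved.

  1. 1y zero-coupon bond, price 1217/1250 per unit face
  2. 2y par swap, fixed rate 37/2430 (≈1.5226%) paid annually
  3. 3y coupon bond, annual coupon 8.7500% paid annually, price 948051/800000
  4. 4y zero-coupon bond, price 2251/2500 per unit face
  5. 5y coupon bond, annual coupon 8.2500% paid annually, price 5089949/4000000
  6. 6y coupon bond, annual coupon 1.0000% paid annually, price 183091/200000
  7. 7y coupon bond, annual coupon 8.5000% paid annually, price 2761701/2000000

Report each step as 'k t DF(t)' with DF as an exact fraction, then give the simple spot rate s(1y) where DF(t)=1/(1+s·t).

step 1 [1y] zero: DF = P = 1217/1250 ≈ 0.973600
step 2 [2y] swap r/1=37/2430: DF=(1 − 37/2430·(0.973600))/(1+37/2430) = 1213/1250 ≈ 0.970400
step 3 [3y] bond c/1=7/80: DF=(948051/800000 − 7/80·(0.973600+0.970400))/(1+7/80) = 9333/10000 ≈ 0.933300
step 4 [4y] zero: DF = P = 2251/2500 ≈ 0.900400
step 5 [5y] bond c/1=33/400: DF=(5089949/4000000 − 33/400·(0.973600+0.970400+0.933300+0.900400))/(1+33/400) = 2219/2500 ≈ 0.887600
step 6 [6y] bond c/1=1/100: DF=(183091/200000 − 1/100·(0.973600+0.970400+0.933300+0.900400+0.887600))/(1+1/100) = 4301/5000 ≈ 0.860200
step 7 [7y] bond c/1=17/200: DF=(2761701/2000000 − 17/200·(0.973600+0.970400+0.933300+0.900400+0.887600+0.860200))/(1+17/200) = 4199/5000 ≈ 0.839800

1 1 1217/1250
2 2 1213/1250
3 3 9333/10000
4 4 2251/2500
5 5 2219/2500
6 6 4301/5000
7 7 4199/5000
s(1y) = (1/(1217/1250) − 1)/(1) = 33/1217 ≈ 2.7116%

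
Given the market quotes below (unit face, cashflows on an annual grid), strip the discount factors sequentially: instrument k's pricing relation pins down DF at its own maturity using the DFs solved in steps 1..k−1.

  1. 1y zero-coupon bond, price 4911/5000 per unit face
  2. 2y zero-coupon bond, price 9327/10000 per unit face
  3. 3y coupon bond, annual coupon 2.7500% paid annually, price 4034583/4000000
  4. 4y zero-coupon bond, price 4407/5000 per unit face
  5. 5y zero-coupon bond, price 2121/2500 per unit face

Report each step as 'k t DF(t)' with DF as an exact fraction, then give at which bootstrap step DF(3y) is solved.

step 1 [1y] zero: DF = P = 4911/5000 ≈ 0.982200
step 2 [2y] zero: DF = P = 9327/10000 ≈ 0.932700
step 3 [3y] bond c/1=11/400: DF=(4034583/4000000 − 11/400·(0.982200+0.932700))/(1+11/400) = 1163/1250 ≈ 0.930400
step 4 [4y] zero: DF = P = 4407/5000 ≈ 0.881400
step 5 [5y] zero: DF = P = 2121/2500 ≈ 0.848400

1 1 4911/5000
2 2 9327/10000
3 3 1163/1250
4 4 4407/5000
5 5 2121/2500
DF(3y) is solved at step 3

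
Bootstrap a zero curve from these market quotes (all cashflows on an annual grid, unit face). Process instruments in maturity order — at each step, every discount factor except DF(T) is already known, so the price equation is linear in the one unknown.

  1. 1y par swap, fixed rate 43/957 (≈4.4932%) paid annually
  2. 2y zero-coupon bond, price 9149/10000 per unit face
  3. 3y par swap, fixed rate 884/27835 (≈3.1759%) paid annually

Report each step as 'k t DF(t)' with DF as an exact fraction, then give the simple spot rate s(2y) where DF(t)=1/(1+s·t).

step 1 [1y] swap r/1=43/957: DF=(1 − 43/957·(0))/(1+43/957) = 957/1000 ≈ 0.957000
step 2 [2y] zero: DF = P = 9149/10000 ≈ 0.914900
step 3 [3y] swap r/1=884/27835: DF=(1 − 884/27835·(0.957000+0.914900))/(1+884/27835) = 2279/2500 ≈ 0.911600

1 1 957/1000
2 2 9149/10000
3 3 2279/2500
s(2y) = (1/(9149/10000) − 1)/(2) = 851/18298 ≈ 4.6508%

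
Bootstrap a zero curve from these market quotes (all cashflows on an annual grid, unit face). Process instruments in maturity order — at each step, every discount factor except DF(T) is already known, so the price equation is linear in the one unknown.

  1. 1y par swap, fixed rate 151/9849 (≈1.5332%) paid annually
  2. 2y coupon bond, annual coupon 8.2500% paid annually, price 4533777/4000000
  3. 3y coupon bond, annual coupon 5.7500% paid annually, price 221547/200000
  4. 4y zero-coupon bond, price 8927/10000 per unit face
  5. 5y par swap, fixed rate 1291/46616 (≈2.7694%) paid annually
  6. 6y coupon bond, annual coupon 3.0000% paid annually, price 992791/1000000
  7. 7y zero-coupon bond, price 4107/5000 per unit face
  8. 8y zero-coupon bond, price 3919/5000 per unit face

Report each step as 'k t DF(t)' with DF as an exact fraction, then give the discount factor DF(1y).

step 1 [1y] swap r/1=151/9849: DF=(1 − 151/9849·(0))/(1+151/9849) = 9849/10000 ≈ 0.984900
step 2 [2y] bond c/1=33/400: DF=(4533777/4000000 − 33/400·(0.984900))/(1+33/400) = 243/250 ≈ 0.972000
step 3 [3y] bond c/1=23/400: DF=(221547/200000 − 23/400·(0.984900+0.972000))/(1+23/400) = 9411/10000 ≈ 0.941100
step 4 [4y] zero: DF = P = 8927/10000 ≈ 0.892700
step 5 [5y] swap r/1=1291/46616: DF=(1 − 1291/46616·(0.984900+0.972000+0.941100+0.892700))/(1+1291/46616) = 8709/10000 ≈ 0.870900
step 6 [6y] bond c/1=3/100: DF=(992791/1000000 − 3/100·(0.984900+0.972000+0.941100+0.892700+0.870900))/(1+3/100) = 8281/10000 ≈ 0.828100
step 7 [7y] zero: DF = P = 4107/5000 ≈ 0.821400
step 8 [8y] zero: DF = P = 3919/5000 ≈ 0.783800

1 1 9849/10000
2 2 243/250
3 3 9411/10000
4 4 8927/10000
5 5 8709/10000
6 6 8281/10000
7 7 4107/5000
8 8 3919/5000
DF(1y) = 9849/10000 ≈ 0.984900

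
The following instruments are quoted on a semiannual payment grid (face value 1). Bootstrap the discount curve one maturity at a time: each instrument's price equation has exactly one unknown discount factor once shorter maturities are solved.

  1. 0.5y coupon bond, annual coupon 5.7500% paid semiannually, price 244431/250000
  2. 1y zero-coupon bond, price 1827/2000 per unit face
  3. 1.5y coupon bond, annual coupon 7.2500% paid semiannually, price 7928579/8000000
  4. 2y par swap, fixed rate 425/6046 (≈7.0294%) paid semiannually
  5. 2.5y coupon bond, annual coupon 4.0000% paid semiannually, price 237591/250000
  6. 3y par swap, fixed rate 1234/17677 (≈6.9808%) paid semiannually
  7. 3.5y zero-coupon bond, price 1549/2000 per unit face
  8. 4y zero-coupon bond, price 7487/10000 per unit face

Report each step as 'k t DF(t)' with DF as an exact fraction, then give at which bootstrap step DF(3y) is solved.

step 1 [0.5y] bond c/2=23/800: DF=(244431/250000 − 23/800·(0))/(1+23/800) = 594/625 ≈ 0.950400
step 2 [1y] zero: DF = P = 1827/2000 ≈ 0.913500
step 3 [1.5y] bond c/2=29/800: DF=(7928579/8000000 − 29/800·(0.950400+0.913500))/(1+29/800) = 557/625 ≈ 0.891200
step 4 [2y] swap r/2=425/12092: DF=(1 − 425/12092·(0.950400+0.913500+0.891200))/(1+425/12092) = 349/400 ≈ 0.872500
step 5 [2.5y] bond c/2=1/50: DF=(237591/250000 − 1/50·(0.950400+0.913500+0.891200+0.872500))/(1+1/50) = 4303/5000 ≈ 0.860600
step 6 [3y] swap r/2=617/17677: DF=(1 − 617/17677·(0.950400+0.913500+0.891200+0.872500+0.860600))/(1+617/17677) = 8149/10000 ≈ 0.814900
step 7 [3.5y] zero: DF = P = 1549/2000 ≈ 0.774500
step 8 [4y] zero: DF = P = 7487/10000 ≈ 0.748700

1 1/2 594/625
2 1 1827/2000
3 3/2 557/625
4 2 349/400
5 5/2 4303/5000
6 3 8149/10000
7 7/2 1549/2000
8 4 7487/10000
DF(3y) is solved at step 6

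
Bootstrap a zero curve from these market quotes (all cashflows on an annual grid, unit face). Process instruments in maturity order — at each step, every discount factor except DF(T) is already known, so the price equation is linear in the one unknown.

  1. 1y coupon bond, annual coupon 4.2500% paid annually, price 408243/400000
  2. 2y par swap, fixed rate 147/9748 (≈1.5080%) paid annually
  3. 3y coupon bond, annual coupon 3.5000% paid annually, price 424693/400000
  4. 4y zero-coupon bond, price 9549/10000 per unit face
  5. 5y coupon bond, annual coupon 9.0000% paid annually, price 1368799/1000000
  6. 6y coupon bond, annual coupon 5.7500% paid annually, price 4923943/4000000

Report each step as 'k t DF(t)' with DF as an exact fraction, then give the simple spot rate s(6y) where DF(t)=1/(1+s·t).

step 1 [1y] bond c/1=17/400: DF=(408243/400000 − 17/400·(0))/(1+17/400) = 979/1000 ≈ 0.979000
step 2 [2y] swap r/1=147/9748: DF=(1 − 147/9748·(0.979000))/(1+147/9748) = 4853/5000 ≈ 0.970600
step 3 [3y] bond c/1=7/200: DF=(424693/400000 − 7/200·(0.979000+0.970600))/(1+7/200) = 9599/10000 ≈ 0.959900
step 4 [4y] zero: DF = P = 9549/10000 ≈ 0.954900
step 5 [5y] bond c/1=9/100: DF=(1368799/1000000 − 9/100·(0.979000+0.970600+0.959900+0.954900))/(1+9/100) = 9367/10000 ≈ 0.936700
step 6 [6y] bond c/1=23/400: DF=(4923943/4000000 − 23/400·(0.979000+0.970600+0.959900+0.954900+0.936700))/(1+23/400) = 903/1000 ≈ 0.903000

1 1 979/1000
2 2 4853/5000
3 3 9599/10000
4 4 9549/10000
5 5 9367/10000
6 6 903/1000
s(6y) = (1/(903/1000) − 1)/(6) = 97/5418 ≈ 1.7903%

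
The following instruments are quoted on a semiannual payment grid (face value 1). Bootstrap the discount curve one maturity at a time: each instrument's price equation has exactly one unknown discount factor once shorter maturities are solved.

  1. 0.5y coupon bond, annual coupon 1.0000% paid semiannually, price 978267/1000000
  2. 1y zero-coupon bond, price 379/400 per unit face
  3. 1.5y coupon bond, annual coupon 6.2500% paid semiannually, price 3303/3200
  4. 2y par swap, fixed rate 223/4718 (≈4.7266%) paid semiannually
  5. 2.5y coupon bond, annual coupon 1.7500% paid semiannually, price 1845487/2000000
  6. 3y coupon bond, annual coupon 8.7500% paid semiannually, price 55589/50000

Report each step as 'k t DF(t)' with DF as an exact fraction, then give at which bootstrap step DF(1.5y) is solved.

step 1 [0.5y] bond c/2=1/200: DF=(978267/1000000 − 1/200·(0))/(1+1/200) = 4867/5000 ≈ 0.973400
step 2 [1y] zero: DF = P = 379/400 ≈ 0.947500
step 3 [1.5y] bond c/2=1/32: DF=(3303/3200 − 1/32·(0.973400+0.947500))/(1+1/32) = 9427/10000 ≈ 0.942700
step 4 [2y] swap r/2=223/9436: DF=(1 − 223/9436·(0.973400+0.947500+0.942700))/(1+223/9436) = 2277/2500 ≈ 0.910800
step 5 [2.5y] bond c/2=7/800: DF=(1845487/2000000 − 7/800·(0.973400+0.947500+0.942700+0.910800))/(1+7/800) = 441/500 ≈ 0.882000
step 6 [3y] bond c/2=7/160: DF=(55589/50000 − 7/160·(0.973400+0.947500+0.942700+0.910800+0.882000))/(1+7/160) = 87/100 ≈ 0.870000

1 1/2 4867/5000
2 1 379/400
3 3/2 9427/10000
4 2 2277/2500
5 5/2 441/500
6 3 87/100
DF(1.5y) is solved at step 3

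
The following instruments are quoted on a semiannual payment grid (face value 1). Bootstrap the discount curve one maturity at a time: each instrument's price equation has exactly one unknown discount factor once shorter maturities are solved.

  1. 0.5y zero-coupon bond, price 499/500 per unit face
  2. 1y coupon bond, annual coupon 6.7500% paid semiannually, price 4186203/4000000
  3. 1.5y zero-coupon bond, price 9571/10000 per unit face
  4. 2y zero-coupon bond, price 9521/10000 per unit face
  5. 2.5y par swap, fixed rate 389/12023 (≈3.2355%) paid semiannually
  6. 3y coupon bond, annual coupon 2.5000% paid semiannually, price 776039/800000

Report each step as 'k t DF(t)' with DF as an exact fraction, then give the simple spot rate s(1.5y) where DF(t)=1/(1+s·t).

step 1 [0.5y] zero: DF = P = 499/500 ≈ 0.998000
step 2 [1y] bond c/2=27/800: DF=(4186203/4000000 − 27/800·(0.998000))/(1+27/800) = 4899/5000 ≈ 0.979800
step 3 [1.5y] zero: DF = P = 9571/10000 ≈ 0.957100
step 4 [2y] zero: DF = P = 9521/10000 ≈ 0.952100
step 5 [2.5y] swap r/2=389/24046: DF=(1 − 389/24046·(0.998000+0.979800+0.957100+0.952100))/(1+389/24046) = 4611/5000 ≈ 0.922200
step 6 [3y] bond c/2=1/80: DF=(776039/800000 − 1/80·(0.998000+0.979800+0.957100+0.952100+0.922200))/(1+1/80) = 8987/10000 ≈ 0.898700

1 1/2 499/500
2 1 4899/5000
3 3/2 9571/10000
4 2 9521/10000
5 5/2 4611/5000
6 3 8987/10000
s(1.5y) = (1/(9571/10000) − 1)/(3/2) = 286/9571 ≈ 2.9882%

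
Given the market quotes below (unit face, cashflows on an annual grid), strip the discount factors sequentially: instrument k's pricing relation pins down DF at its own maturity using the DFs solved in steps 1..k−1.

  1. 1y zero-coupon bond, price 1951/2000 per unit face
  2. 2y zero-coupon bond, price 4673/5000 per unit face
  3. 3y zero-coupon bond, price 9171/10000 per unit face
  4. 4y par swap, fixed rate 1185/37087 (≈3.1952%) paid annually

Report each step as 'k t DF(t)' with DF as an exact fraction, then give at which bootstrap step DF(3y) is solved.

step 1 [1y] zero: DF = P = 1951/2000 ≈ 0.975500
step 2 [2y] zero: DF = P = 4673/5000 ≈ 0.934600
step 3 [3y] zero: DF = P = 9171/10000 ≈ 0.917100
step 4 [4y] swap r/1=1185/37087: DF=(1 − 1185/37087·(0.975500+0.934600+0.917100))/(1+1185/37087) = 1763/2000 ≈ 0.881500

1 1 1951/2000
2 2 4673/5000
3 3 9171/10000
4 4 1763/2000
DF(3y) is solved at step 3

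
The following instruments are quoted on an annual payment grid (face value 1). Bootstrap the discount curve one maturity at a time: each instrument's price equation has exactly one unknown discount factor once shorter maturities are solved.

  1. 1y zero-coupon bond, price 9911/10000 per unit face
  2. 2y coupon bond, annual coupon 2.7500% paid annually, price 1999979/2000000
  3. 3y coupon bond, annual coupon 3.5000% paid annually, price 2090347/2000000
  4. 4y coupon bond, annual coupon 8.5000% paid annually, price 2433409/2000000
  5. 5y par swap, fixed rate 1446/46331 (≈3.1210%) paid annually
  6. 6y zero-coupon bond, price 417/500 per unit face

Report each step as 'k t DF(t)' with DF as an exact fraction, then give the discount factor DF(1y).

step 1 [1y] zero: DF = P = 9911/10000 ≈ 0.991100
step 2 [2y] bond c/1=11/400: DF=(1999979/2000000 − 11/400·(0.991100))/(1+11/400) = 9467/10000 ≈ 0.946700
step 3 [3y] bond c/1=7/200: DF=(2090347/2000000 − 7/200·(0.991100+0.946700))/(1+7/200) = 9443/10000 ≈ 0.944300
step 4 [4y] bond c/1=17/200: DF=(2433409/2000000 − 17/200·(0.991100+0.946700+0.944300))/(1+17/200) = 2239/2500 ≈ 0.895600
step 5 [5y] swap r/1=1446/46331: DF=(1 − 1446/46331·(0.991100+0.946700+0.944300+0.895600))/(1+1446/46331) = 4277/5000 ≈ 0.855400
step 6 [6y] zero: DF = P = 417/500 ≈ 0.834000

1 1 9911/10000
2 2 9467/10000
3 3 9443/10000
4 4 2239/2500
5 5 4277/5000
6 6 417/500
DF(1y) = 9911/10000 ≈ 0.991100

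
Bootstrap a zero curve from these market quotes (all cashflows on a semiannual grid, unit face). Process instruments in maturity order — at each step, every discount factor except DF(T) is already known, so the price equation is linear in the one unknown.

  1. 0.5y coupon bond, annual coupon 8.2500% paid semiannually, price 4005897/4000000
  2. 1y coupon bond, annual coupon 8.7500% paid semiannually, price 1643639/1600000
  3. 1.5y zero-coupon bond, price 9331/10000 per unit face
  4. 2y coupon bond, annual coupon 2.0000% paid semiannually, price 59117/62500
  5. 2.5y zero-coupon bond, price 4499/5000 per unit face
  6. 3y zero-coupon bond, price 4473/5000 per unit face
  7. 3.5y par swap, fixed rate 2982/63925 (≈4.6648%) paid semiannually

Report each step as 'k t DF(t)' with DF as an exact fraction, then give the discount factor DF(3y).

step 1 [0.5y] bond c/2=33/800: DF=(4005897/4000000 − 33/800·(0))/(1+33/800) = 4809/5000 ≈ 0.961800
step 2 [1y] bond c/2=7/160: DF=(1643639/1600000 − 7/160·(0.961800))/(1+7/160) = 9439/10000 ≈ 0.943900
step 3 [1.5y] zero: DF = P = 9331/10000 ≈ 0.933100
step 4 [2y] bond c/2=1/100: DF=(59117/62500 − 1/100·(0.961800+0.943900+0.933100))/(1+1/100) = 2271/2500 ≈ 0.908400
step 5 [2.5y] zero: DF = P = 4499/5000 ≈ 0.899800
step 6 [3y] zero: DF = P = 4473/5000 ≈ 0.894600
step 7 [3.5y] swap r/2=1491/63925: DF=(1 − 1491/63925·(0.961800+0.943900+0.933100+0.908400+0.899800+0.894600))/(1+1491/63925) = 8509/10000 ≈ 0.850900

1 1/2 4809/5000
2 1 9439/10000
3 3/2 9331/10000
4 2 2271/2500
5 5/2 4499/5000
6 3 4473/5000
7 7/2 8509/10000
DF(3y) = 4473/5000 ≈ 0.894600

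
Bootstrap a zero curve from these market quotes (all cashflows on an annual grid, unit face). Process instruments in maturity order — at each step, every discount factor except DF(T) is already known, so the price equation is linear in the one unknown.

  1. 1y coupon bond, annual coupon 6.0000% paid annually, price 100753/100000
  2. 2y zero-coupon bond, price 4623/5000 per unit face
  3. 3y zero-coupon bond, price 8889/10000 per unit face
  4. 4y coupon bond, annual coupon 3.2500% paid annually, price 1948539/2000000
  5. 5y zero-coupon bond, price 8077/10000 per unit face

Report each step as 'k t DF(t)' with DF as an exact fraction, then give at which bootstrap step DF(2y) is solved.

1 1 1901/2000
2 2 4623/5000
3 3 8889/10000
4 4 4283/5000
5 5 8077/10000
DF(2y) is solved at step 2

step 1 [1y] bond c/1=3/50: DF=(100753/100000 − 3/50·(0))/(1+3/50) = 1901/2000 ≈ 0.950500
step 2 [2y] zero: DF = P = 4623/5000 ≈ 0.924600
step 3 [3y] zero: DF = P = 8889/10000 ≈ 0.888900
step 4 [4y] bond c/1=13/400: DF=(1948539/2000000 − 13/400·(0.950500+0.924600+0.888900))/(1+13/400) = 4283/5000 ≈ 0.856600
step 5 [5y] zero: DF = P = 8077/10000 ≈ 0.807700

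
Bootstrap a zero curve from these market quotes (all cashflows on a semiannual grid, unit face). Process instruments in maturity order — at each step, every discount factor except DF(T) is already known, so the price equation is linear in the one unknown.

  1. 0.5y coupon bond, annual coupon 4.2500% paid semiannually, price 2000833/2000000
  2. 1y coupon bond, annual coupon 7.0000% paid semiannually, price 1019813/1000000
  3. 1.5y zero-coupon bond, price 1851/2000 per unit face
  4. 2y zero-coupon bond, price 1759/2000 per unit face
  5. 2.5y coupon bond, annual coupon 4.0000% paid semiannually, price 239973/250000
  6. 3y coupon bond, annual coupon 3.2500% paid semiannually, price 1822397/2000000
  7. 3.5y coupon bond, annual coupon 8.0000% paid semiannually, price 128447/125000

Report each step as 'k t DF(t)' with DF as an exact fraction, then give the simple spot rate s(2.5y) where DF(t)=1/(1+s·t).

step 1 [0.5y] bond c/2=17/800: DF=(2000833/2000000 − 17/800·(0))/(1+17/800) = 2449/2500 ≈ 0.979600
step 2 [1y] bond c/2=7/200: DF=(1019813/1000000 − 7/200·(0.979600))/(1+7/200) = 4761/5000 ≈ 0.952200
step 3 [1.5y] zero: DF = P = 1851/2000 ≈ 0.925500
step 4 [2y] zero: DF = P = 1759/2000 ≈ 0.879500
step 5 [2.5y] bond c/2=1/50: DF=(239973/250000 − 1/50·(0.979600+0.952200+0.925500+0.879500))/(1+1/50) = 4339/5000 ≈ 0.867800
step 6 [3y] bond c/2=13/800: DF=(1822397/2000000 − 13/800·(0.979600+0.952200+0.925500+0.879500+0.867800))/(1+13/800) = 823/1000 ≈ 0.823000
step 7 [3.5y] bond c/2=1/25: DF=(128447/125000 − 1/25·(0.979600+0.952200+0.925500+0.879500+0.867800+0.823000))/(1+1/25) = 7793/10000 ≈ 0.779300

1 1/2 2449/2500
2 1 4761/5000
3 3/2 1851/2000
4 2 1759/2000
5 5/2 4339/5000
6 3 823/1000
7 7/2 7793/10000
s(2.5y) = (1/(4339/5000) − 1)/(5/2) = 1322/21695 ≈ 6.0936%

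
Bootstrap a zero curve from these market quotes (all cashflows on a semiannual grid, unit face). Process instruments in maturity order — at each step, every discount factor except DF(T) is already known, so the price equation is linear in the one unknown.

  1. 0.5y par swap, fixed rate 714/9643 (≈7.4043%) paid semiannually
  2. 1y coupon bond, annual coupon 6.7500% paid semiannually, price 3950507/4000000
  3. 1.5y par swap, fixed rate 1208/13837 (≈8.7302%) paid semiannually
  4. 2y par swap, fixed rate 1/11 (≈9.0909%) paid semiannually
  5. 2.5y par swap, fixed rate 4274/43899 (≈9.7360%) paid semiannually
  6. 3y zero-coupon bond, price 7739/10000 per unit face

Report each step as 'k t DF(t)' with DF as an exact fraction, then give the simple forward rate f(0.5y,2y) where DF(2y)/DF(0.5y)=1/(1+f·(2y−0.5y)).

step 1 [0.5y] swap r/2=357/9643: DF=(1 − 357/9643·(0))/(1+357/9643) = 9643/10000 ≈ 0.964300
step 2 [1y] bond c/2=27/800: DF=(3950507/4000000 − 27/800·(0.964300))/(1+27/800) = 9239/10000 ≈ 0.923900
step 3 [1.5y] swap r/2=604/13837: DF=(1 − 604/13837·(0.964300+0.923900))/(1+604/13837) = 1099/1250 ≈ 0.879200
step 4 [2y] swap r/2=1/22: DF=(1 − 1/22·(0.964300+0.923900+0.879200))/(1+1/22) = 4181/5000 ≈ 0.836200
step 5 [2.5y] swap r/2=2137/43899: DF=(1 − 2137/43899·(0.964300+0.923900+0.879200+0.836200))/(1+2137/43899) = 7863/10000 ≈ 0.786300
step 6 [3y] zero: DF = P = 7739/10000 ≈ 0.773900

1 1/2 9643/10000
2 1 9239/10000
3 3/2 1099/1250
4 2 4181/5000
5 5/2 7863/10000
6 3 7739/10000
f(0.5y,2y) = ((9643/10000)/(4181/5000) − 1)/(3/2) = 427/4181 ≈ 10.2129%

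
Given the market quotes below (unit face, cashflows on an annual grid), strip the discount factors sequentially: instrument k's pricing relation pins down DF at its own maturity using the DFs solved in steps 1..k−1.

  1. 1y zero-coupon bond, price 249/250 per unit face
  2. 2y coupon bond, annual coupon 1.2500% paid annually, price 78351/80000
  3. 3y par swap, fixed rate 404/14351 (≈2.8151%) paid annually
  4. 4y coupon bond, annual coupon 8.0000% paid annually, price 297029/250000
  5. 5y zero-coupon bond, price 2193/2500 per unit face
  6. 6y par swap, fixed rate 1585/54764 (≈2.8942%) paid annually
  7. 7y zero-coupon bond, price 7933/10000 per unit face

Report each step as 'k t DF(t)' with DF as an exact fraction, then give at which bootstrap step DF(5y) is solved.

step 1 [1y] zero: DF = P = 249/250 ≈ 0.996000
step 2 [2y] bond c/1=1/80: DF=(78351/80000 − 1/80·(0.996000))/(1+1/80) = 191/200 ≈ 0.955000
step 3 [3y] swap r/1=404/14351: DF=(1 − 404/14351·(0.996000+0.955000))/(1+404/14351) = 1149/1250 ≈ 0.919200
step 4 [4y] bond c/1=2/25: DF=(297029/250000 − 2/25·(0.996000+0.955000+0.919200))/(1+2/25) = 71/80 ≈ 0.887500
step 5 [5y] zero: DF = P = 2193/2500 ≈ 0.877200
step 6 [6y] swap r/1=1585/54764: DF=(1 − 1585/54764·(0.996000+0.955000+0.919200+0.887500+0.877200))/(1+1585/54764) = 1683/2000 ≈ 0.841500
step 7 [7y] zero: DF = P = 7933/10000 ≈ 0.793300

1 1 249/250
2 2 191/200
3 3 1149/1250
4 4 71/80
5 5 2193/2500
6 6 1683/2000
7 7 7933/10000
DF(5y) is solved at step 5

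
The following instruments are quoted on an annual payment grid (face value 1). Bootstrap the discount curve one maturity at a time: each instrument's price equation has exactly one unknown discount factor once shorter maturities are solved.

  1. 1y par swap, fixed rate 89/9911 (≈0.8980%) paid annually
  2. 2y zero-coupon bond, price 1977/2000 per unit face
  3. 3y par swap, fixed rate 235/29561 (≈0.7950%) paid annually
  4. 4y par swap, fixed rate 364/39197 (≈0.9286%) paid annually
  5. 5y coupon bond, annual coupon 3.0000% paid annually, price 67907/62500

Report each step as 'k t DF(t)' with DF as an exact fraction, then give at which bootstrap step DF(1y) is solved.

1 1 9911/10000
2 2 1977/2000
3 3 1953/2000
4 4 2409/2500
5 5 9407/10000
DF(1y) is solved at step 1

step 1 [1y] swap r/1=89/9911: DF=(1 − 89/9911·(0))/(1+89/9911) = 9911/10000 ≈ 0.991100
step 2 [2y] zero: DF = P = 1977/2000 ≈ 0.988500
step 3 [3y] swap r/1=235/29561: DF=(1 − 235/29561·(0.991100+0.988500))/(1+235/29561) = 1953/2000 ≈ 0.976500
step 4 [4y] swap r/1=364/39197: DF=(1 − 364/39197·(0.991100+0.988500+0.976500))/(1+364/39197) = 2409/2500 ≈ 0.963600
step 5 [5y] bond c/1=3/100: DF=(67907/62500 − 3/100·(0.991100+0.988500+0.976500+0.963600))/(1+3/100) = 9407/10000 ≈ 0.940700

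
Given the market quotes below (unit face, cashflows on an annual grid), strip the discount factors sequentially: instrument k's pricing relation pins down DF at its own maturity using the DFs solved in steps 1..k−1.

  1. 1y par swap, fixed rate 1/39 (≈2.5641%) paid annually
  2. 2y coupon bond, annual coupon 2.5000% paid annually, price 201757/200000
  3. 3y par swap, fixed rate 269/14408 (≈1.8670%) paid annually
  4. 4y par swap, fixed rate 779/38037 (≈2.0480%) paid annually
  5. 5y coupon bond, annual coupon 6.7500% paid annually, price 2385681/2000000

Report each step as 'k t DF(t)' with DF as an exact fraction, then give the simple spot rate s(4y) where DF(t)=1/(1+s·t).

step 1 [1y] swap r/1=1/39: DF=(1 − 1/39·(0))/(1+1/39) = 39/40 ≈ 0.975000
step 2 [2y] bond c/1=1/40: DF=(201757/200000 − 1/40·(0.975000))/(1+1/40) = 2401/2500 ≈ 0.960400
step 3 [3y] swap r/1=269/14408: DF=(1 − 269/14408·(0.975000+0.960400))/(1+269/14408) = 4731/5000 ≈ 0.946200
step 4 [4y] swap r/1=779/38037: DF=(1 − 779/38037·(0.975000+0.960400+0.946200))/(1+779/38037) = 9221/10000 ≈ 0.922100
step 5 [5y] bond c/1=27/400: DF=(2385681/2000000 − 27/400·(0.975000+0.960400+0.946200+0.922100))/(1+27/400) = 8769/10000 ≈ 0.876900

1 1 39/40
2 2 2401/2500
3 3 4731/5000
4 4 9221/10000
5 5 8769/10000
s(4y) = (1/(9221/10000) − 1)/(4) = 779/36884 ≈ 2.1120%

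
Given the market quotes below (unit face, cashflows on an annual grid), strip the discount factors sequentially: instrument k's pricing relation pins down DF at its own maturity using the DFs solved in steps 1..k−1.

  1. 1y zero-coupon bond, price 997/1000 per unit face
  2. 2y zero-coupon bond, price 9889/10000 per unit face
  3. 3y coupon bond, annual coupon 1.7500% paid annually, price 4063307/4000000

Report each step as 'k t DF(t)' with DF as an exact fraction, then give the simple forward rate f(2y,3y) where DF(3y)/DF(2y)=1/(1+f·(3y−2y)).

step 1 [1y] zero: DF = P = 997/1000 ≈ 0.997000
step 2 [2y] zero: DF = P = 9889/10000 ≈ 0.988900
step 3 [3y] bond c/1=7/400: DF=(4063307/4000000 − 7/400·(0.997000+0.988900))/(1+7/400) = 4821/5000 ≈ 0.964200

1 1 997/1000
2 2 9889/10000
3 3 4821/5000
f(2y,3y) = ((9889/10000)/(4821/5000) − 1)/(1) = 247/9642 ≈ 2.5617%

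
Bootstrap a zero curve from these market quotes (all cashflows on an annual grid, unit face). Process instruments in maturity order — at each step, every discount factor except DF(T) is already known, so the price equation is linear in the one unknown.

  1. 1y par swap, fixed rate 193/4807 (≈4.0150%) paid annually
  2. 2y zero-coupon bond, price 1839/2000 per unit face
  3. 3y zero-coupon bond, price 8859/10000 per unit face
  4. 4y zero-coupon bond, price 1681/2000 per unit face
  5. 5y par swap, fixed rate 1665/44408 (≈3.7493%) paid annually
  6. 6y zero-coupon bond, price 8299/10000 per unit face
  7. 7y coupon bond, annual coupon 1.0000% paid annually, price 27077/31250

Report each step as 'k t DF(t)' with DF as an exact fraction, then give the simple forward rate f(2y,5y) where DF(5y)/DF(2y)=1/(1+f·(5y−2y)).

step 1 [1y] swap r/1=193/4807: DF=(1 − 193/4807·(0))/(1+193/4807) = 4807/5000 ≈ 0.961400
step 2 [2y] zero: DF = P = 1839/2000 ≈ 0.919500
step 3 [3y] zero: DF = P = 8859/10000 ≈ 0.885900
step 4 [4y] zero: DF = P = 1681/2000 ≈ 0.840500
step 5 [5y] swap r/1=1665/44408: DF=(1 − 1665/44408·(0.961400+0.919500+0.885900+0.840500))/(1+1665/44408) = 1667/2000 ≈ 0.833500
step 6 [6y] zero: DF = P = 8299/10000 ≈ 0.829900
step 7 [7y] bond c/1=1/100: DF=(27077/31250 − 1/100·(0.961400+0.919500+0.885900+0.840500+0.833500+0.829900))/(1+1/100) = 8057/10000 ≈ 0.805700

1 1 4807/5000
2 2 1839/2000
3 3 8859/10000
4 4 1681/2000
5 5 1667/2000
6 6 8299/10000
7 7 8057/10000
f(2y,5y) = ((1839/2000)/(1667/2000) − 1)/(3) = 172/5001 ≈ 3.4393%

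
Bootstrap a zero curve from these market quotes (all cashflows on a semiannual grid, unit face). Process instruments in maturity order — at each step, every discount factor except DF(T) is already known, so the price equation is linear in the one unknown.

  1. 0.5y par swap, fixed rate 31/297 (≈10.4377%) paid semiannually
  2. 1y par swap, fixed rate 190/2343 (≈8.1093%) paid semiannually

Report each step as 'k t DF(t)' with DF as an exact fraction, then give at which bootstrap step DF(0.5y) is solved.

step 1 [0.5y] swap r/2=31/594: DF=(1 − 31/594·(0))/(1+31/594) = 594/625 ≈ 0.950400
step 2 [1y] swap r/2=95/2343: DF=(1 − 95/2343·(0.950400))/(1+95/2343) = 231/250 ≈ 0.924000

1 1/2 594/625
2 1 231/250
DF(0.5y) is solved at step 1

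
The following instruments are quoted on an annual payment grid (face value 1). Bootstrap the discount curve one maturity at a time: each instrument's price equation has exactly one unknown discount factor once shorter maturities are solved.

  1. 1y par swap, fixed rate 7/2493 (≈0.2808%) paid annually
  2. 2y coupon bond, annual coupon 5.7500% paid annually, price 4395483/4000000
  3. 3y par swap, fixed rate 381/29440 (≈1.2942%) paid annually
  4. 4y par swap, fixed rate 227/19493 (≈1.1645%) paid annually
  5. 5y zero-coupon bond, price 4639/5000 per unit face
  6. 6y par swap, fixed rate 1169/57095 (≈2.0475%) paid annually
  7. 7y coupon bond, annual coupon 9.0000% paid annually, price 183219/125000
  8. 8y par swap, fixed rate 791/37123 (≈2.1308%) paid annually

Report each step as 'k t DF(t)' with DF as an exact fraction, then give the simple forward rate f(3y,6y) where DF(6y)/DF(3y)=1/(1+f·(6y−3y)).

step 1 [1y] swap r/1=7/2493: DF=(1 − 7/2493·(0))/(1+7/2493) = 2493/2500 ≈ 0.997200
step 2 [2y] bond c/1=23/400: DF=(4395483/4000000 − 23/400·(0.997200))/(1+23/400) = 9849/10000 ≈ 0.984900
step 3 [3y] swap r/1=381/29440: DF=(1 − 381/29440·(0.997200+0.984900))/(1+381/29440) = 9619/10000 ≈ 0.961900
step 4 [4y] swap r/1=227/19493: DF=(1 − 227/19493·(0.997200+0.984900+0.961900))/(1+227/19493) = 4773/5000 ≈ 0.954600
step 5 [5y] zero: DF = P = 4639/5000 ≈ 0.927800
step 6 [6y] swap r/1=1169/57095: DF=(1 − 1169/57095·(0.997200+0.984900+0.961900+0.954600+0.927800))/(1+1169/57095) = 8831/10000 ≈ 0.883100
step 7 [7y] bond c/1=9/100: DF=(183219/125000 − 9/100·(0.997200+0.984900+0.961900+0.954600+0.927800+0.883100))/(1+9/100) = 8733/10000 ≈ 0.873300
step 8 [8y] swap r/1=791/37123: DF=(1 − 791/37123·(0.997200+0.984900+0.961900+0.954600+0.927800+0.883100+0.873300))/(1+791/37123) = 4209/5000 ≈ 0.841800

1 1 2493/2500
2 2 9849/10000
3 3 9619/10000
4 4 4773/5000
5 5 4639/5000
6 6 8831/10000
7 7 8733/10000
8 8 4209/5000
f(3y,6y) = ((9619/10000)/(8831/10000) − 1)/(3) = 788/26493 ≈ 2.9744%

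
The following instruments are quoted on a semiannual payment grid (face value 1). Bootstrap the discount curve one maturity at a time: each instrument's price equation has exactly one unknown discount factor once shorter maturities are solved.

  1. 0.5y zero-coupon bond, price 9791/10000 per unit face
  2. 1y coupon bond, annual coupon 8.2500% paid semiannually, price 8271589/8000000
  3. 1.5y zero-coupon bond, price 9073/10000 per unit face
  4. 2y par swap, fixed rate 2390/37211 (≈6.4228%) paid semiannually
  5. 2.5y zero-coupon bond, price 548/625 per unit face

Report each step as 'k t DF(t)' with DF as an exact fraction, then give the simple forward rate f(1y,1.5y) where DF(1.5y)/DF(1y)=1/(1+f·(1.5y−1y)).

step 1 [0.5y] zero: DF = P = 9791/10000 ≈ 0.979100
step 2 [1y] bond c/2=33/800: DF=(8271589/8000000 − 33/800·(0.979100))/(1+33/800) = 4771/5000 ≈ 0.954200
step 3 [1.5y] zero: DF = P = 9073/10000 ≈ 0.907300
step 4 [2y] swap r/2=1195/37211: DF=(1 − 1195/37211·(0.979100+0.954200+0.907300))/(1+1195/37211) = 1761/2000 ≈ 0.880500
step 5 [2.5y] zero: DF = P = 548/625 ≈ 0.876800

1 1/2 9791/10000
2 1 4771/5000
3 3/2 9073/10000
4 2 1761/2000
5 5/2 548/625
f(1y,1.5y) = ((4771/5000)/(9073/10000) − 1)/(1/2) = 938/9073 ≈ 10.3384%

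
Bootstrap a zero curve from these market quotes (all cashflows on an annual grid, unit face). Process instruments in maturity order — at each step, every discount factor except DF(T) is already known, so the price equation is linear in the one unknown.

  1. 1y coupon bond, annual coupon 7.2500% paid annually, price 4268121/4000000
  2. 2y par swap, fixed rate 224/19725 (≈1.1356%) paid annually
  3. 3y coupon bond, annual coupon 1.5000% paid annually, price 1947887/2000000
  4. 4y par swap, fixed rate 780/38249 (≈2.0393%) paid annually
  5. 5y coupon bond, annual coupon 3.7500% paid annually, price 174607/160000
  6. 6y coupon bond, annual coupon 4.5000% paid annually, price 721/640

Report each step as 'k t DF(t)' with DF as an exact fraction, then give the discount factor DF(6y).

1 1 9949/10000
2 2 611/625
3 3 1163/1250
4 4 461/500
5 5 571/625
6 6 437/500
DF(6y) = 437/500 ≈ 0.874000

step 1 [1y] bond c/1=29/400: DF=(4268121/4000000 − 29/400·(0))/(1+29/400) = 9949/10000 ≈ 0.994900
step 2 [2y] swap r/1=224/19725: DF=(1 − 224/19725·(0.994900))/(1+224/19725) = 611/625 ≈ 0.977600
step 3 [3y] bond c/1=3/200: DF=(1947887/2000000 − 3/200·(0.994900+0.977600))/(1+3/200) = 1163/1250 ≈ 0.930400
step 4 [4y] swap r/1=780/38249: DF=(1 − 780/38249·(0.994900+0.977600+0.930400))/(1+780/38249) = 461/500 ≈ 0.922000
step 5 [5y] bond c/1=3/80: DF=(174607/160000 − 3/80·(0.994900+0.977600+0.930400+0.922000))/(1+3/80) = 571/625 ≈ 0.913600
step 6 [6y] bond c/1=9/200: DF=(721/640 − 9/200·(0.994900+0.977600+0.930400+0.922000+0.913600))/(1+9/200) = 437/500 ≈ 0.874000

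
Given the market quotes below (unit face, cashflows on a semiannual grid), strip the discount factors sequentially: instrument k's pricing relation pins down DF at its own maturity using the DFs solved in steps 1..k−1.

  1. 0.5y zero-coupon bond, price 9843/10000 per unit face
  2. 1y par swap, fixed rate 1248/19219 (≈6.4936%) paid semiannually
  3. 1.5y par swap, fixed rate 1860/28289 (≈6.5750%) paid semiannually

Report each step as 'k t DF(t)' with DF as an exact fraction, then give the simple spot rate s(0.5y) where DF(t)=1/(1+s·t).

step 1 [0.5y] zero: DF = P = 9843/10000 ≈ 0.984300
step 2 [1y] swap r/2=624/19219: DF=(1 − 624/19219·(0.984300))/(1+624/19219) = 586/625 ≈ 0.937600
step 3 [1.5y] swap r/2=930/28289: DF=(1 − 930/28289·(0.984300+0.937600))/(1+930/28289) = 907/1000 ≈ 0.907000

1 1/2 9843/10000
2 1 586/625
3 3/2 907/1000
s(0.5y) = (1/(9843/10000) − 1)/(1/2) = 314/9843 ≈ 3.1901%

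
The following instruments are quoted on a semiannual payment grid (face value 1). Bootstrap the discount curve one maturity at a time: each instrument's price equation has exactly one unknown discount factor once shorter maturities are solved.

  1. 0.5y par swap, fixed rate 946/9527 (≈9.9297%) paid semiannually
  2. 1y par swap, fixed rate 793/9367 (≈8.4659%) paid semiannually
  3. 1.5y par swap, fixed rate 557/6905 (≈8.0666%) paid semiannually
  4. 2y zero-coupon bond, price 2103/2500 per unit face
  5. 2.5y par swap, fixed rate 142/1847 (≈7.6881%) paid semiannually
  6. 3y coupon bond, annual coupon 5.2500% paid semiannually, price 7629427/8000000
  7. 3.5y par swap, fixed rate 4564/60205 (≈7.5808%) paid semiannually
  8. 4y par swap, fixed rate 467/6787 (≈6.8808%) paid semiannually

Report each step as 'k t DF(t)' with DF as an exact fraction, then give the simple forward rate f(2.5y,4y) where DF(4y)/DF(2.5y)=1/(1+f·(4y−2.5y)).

step 1 [0.5y] swap r/2=473/9527: DF=(1 − 473/9527·(0))/(1+473/9527) = 9527/10000 ≈ 0.952700
step 2 [1y] swap r/2=793/18734: DF=(1 − 793/18734·(0.952700))/(1+793/18734) = 9207/10000 ≈ 0.920700
step 3 [1.5y] swap r/2=557/13810: DF=(1 − 557/13810·(0.952700+0.920700))/(1+557/13810) = 4443/5000 ≈ 0.888600
step 4 [2y] zero: DF = P = 2103/2500 ≈ 0.841200
step 5 [2.5y] swap r/2=71/1847: DF=(1 − 71/1847·(0.952700+0.920700+0.888600+0.841200))/(1+71/1847) = 1037/1250 ≈ 0.829600
step 6 [3y] bond c/2=21/800: DF=(7629427/8000000 − 21/800·(0.952700+0.920700+0.888600+0.841200+0.829600))/(1+21/800) = 8159/10000 ≈ 0.815900
step 7 [3.5y] swap r/2=2282/60205: DF=(1 − 2282/60205·(0.952700+0.920700+0.888600+0.841200+0.829600+0.815900))/(1+2282/60205) = 3859/5000 ≈ 0.771800
step 8 [4y] swap r/2=467/13574: DF=(1 − 467/13574·(0.952700+0.920700+0.888600+0.841200+0.829600+0.815900+0.771800))/(1+467/13574) = 1533/2000 ≈ 0.766500

1 1/2 9527/10000
2 1 9207/10000
3 3/2 4443/5000
4 2 2103/2500
5 5/2 1037/1250
6 3 8159/10000
7 7/2 3859/5000
8 4 1533/2000
f(2.5y,4y) = ((1037/1250)/(1533/2000) − 1)/(3/2) = 1262/22995 ≈ 5.4881%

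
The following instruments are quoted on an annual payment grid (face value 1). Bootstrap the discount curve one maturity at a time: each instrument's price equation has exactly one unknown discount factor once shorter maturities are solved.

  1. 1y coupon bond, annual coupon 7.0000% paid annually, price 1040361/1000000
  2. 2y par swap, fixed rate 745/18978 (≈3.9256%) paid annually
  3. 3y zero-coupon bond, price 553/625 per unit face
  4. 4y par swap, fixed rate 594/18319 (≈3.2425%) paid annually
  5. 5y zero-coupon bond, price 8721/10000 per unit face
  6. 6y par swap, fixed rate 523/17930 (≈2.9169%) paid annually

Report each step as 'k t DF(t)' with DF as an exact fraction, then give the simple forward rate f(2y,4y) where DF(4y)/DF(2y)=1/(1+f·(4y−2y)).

1 1 9723/10000
2 2 1851/2000
3 3 553/625
4 4 2203/2500
5 5 8721/10000
6 6 8431/10000
f(2y,4y) = ((1851/2000)/(2203/2500) − 1)/(2) = 443/17624 ≈ 2.5136%

step 1 [1y] bond c/1=7/100: DF=(1040361/1000000 − 7/100·(0))/(1+7/100) = 9723/10000 ≈ 0.972300
step 2 [2y] swap r/1=745/18978: DF=(1 − 745/18978·(0.972300))/(1+745/18978) = 1851/2000 ≈ 0.925500
step 3 [3y] zero: DF = P = 553/625 ≈ 0.884800
step 4 [4y] swap r/1=594/18319: DF=(1 − 594/18319·(0.972300+0.925500+0.884800))/(1+594/18319) = 2203/2500 ≈ 0.881200
step 5 [5y] zero: DF = P = 8721/10000 ≈ 0.872100
step 6 [6y] swap r/1=523/17930: DF=(1 − 523/17930·(0.972300+0.925500+0.884800+0.881200+0.872100))/(1+523/17930) = 8431/10000 ≈ 0.843100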